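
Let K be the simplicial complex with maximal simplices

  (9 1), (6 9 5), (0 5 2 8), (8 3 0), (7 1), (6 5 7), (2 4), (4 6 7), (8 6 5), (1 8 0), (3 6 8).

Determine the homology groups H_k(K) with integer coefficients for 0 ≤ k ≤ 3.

H_0 = Z,  H_1 = Z^3,  H_2 = 0,  H_3 = 0.

Take the total order 0 < 1 < 2 < 3 < 4 < 5 < 6 < 7 < 8 < 9 on the vertex set. Then K (dimension 3) consists of the simplices:

  0-simplices (10): [0], [1], [2], [3], [4], [5], [6], [7], [8], [9]
  1-simplices (22): [0,1], [0,2], [0,3], [0,5], [0,8], [1,7], [1,8], [1,9], [2,4], [2,5], [2,8], [3,6], [3,8], [4,6], [4,7], [5,6], [5,7], [5,8], [5,9], [6,7], [6,8], [6,9]
  2-simplices (11): [0,1,8], [0,2,5], [0,2,8], [0,3,8], [0,5,8], [2,5,8], [3,6,8], [4,6,7], [5,6,7], [5,6,8], [5,6,9]
  3-simplices (1): [0,2,5,8]

Hence C_0 ≅ Z^10, C_1 ≅ Z^22, C_2 ≅ Z^11, C_3 ≅ Z^1.

The boundary map ∂_1: C_1 → C_0 maps an edge to its endpoints' difference, ∂[p,q] = q − p.
As a 10×22 matrix over Z this has rank 9, with invariant factors (1,1,1,1,1,1,1,1,1).

Boundary ∂_2: C_2 → C_1 maps a triangle to the signed sum of its edges. For instance
  ∂[0,5,8] = [5,8] − [0,8] + [0,5],
  ∂[4,6,7] = [6,7] − [4,7] + [4,6].
The 22×11 boundary matrix has rank 10 and Smith normal form diag(1,1,1,1,1,1,1,1,1,1).

Boundary ∂_3: C_3 → C_2 sends each 3-simplex σ to the alternating sum Σ_i (−1)^i (σ with its i-th vertex removed). For instance
  ∂[0,2,5,8] = [2,5,8] − [0,5,8] + [0,2,8] − [0,2,5].
This gives a 11×1 integer matrix of rank 1; reducing to Smith normal form yields diagonal entries (1).

Now H_k = ker ∂_k / im ∂_{k+1}, so:

  H_0: rank C_0 − rank ∂_1 = 10 − 9 = 1, and the invariant factors of ∂_1 are all 1, so H_0 ≅ Z.
  H_1: rank ker ∂_1 − rank ∂_2 = (22 − 9) − 10 = 3, and the invariant factors of ∂_2 are all 1, so H_1 ≅ Z^3.
  H_2: rank ker ∂_2 − rank ∂_3 = (11 − 10) − 1 = 0, and the invariant factors of ∂_3 are all 1, so H_2 ≅ 0.
  H_3: rank ker ∂_3 − rank ∂_4 = (1 − 1) − 0 = 0, and there is no ∂_4, so H_3 ≅ 0.

As a check, the Euler characteristic is 10 − 22 + 11 − 1 = -2, which agrees with 1 − 3 + 0 − 0 = -2.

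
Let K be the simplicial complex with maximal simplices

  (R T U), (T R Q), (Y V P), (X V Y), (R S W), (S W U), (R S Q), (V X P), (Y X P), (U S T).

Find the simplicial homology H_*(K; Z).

H_0 ≅ Z^2,  H_1 ≅ Z,  H_2 ≅ Z.

K has 10 vertices, 18 edges, 10 triangles.
rank ∂_0 = 0, rank ∂_1 = 8 ⇒ b_0 = 10 − 0 − 8 = 2; all invariant factors of ∂_1 are 1 so no torsion. So H_0 = Z^2.
rank ∂_1 = 8, rank ∂_2 = 9 ⇒ b_1 = 18 − 8 − 9 = 1; all invariant factors of ∂_2 are 1 so no torsion. So H_1 = Z.
rank ∂_2 = 9, rank ∂_3 = 0 ⇒ b_2 = 10 − 9 − 0 = 1. So H_2 = Z.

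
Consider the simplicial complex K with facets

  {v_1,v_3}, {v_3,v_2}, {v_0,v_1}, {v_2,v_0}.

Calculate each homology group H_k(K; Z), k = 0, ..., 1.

H_0 ≅ Z,  H_1 ≅ Z.

Take the total order v_0 < v_1 < v_2 < v_3 on the vertex set. Then K (dimension 1) consists of the simplices:

  0-simplices (4): [v_0], [v_1], [v_2], [v_3]
  1-simplices (4): [v_0,v_1], [v_0,v_2], [v_1,v_3], [v_2,v_3]

so the chain groups are C_0 ≅ Z^4, C_1 ≅ Z^4.

Boundary ∂_1: C_1 → C_0 maps an edge to its endpoints' difference, ∂[p,q] = q − p. For instance
  ∂[v_2,v_3] = [v_3] − [v_2].
The 4×4 boundary matrix has rank 3 and Smith normal form diag(1,1,1).

Reading off H_k = ker ∂_k / im ∂_{k+1}:

  H_0: rank C_0 − rank ∂_1 = 4 − 3 = 1, and the invariant factors of ∂_1 are all 1, so H_0 = Z.
  H_1: rank ker ∂_1 − rank ∂_2 = (4 − 3) − 0 = 1, and there is no ∂_2, so H_1 = Z.

(K is a triangulation of the circle S^1.)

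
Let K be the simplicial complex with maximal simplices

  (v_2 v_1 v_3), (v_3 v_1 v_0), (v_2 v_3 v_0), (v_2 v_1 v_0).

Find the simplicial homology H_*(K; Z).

Fix the vertex order v_0 < v_1 < v_2 < v_3 and write every simplex with vertices in increasing order. Then dim K = 2 and the simplices of K are:

  0-simplices (4): [v_0], [v_1], [v_2], [v_3]
  1-simplices (6): [v_0,v_1], [v_0,v_2], [v_0,v_3], [v_1,v_2], [v_1,v_3], [v_2,v_3]
  2-simplices (4): [v_0,v_1,v_2], [v_0,v_1,v_3], [v_0,v_2,v_3], [v_1,v_2,v_3]

so the chain groups are C_0 ≅ Z^4, C_1 ≅ Z^6, C_2 ≅ Z^4.

The boundary map ∂_1: C_1 → C_0 sends each edge [p,q] (with p < q) to q − p.
The resulting 4×6 matrix has rank 3, and its Smith normal form has invariant factors (1,1,1).

∂_2: C_2 → C_1 maps a triangle to the signed sum of its edges. For instance
  ∂[v_0,v_1,v_2] = [v_1,v_2] − [v_0,v_2] + [v_0,v_1],
  ∂[v_1,v_2,v_3] = [v_2,v_3] − [v_1,v_3] + [v_1,v_2].
The resulting 6×4 matrix has rank 3, and its Smith normal form has invariant factors (1,1,1).

Reading off H_k = ker ∂_k / im ∂_{k+1}:

  H_0: rank C_0 − rank ∂_1 = 4 − 3 = 1, and the invariant factors of ∂_1 are all 1, so H_0 ≅ Z.
  H_1: rank ker ∂_1 − rank ∂_2 = (6 − 3) − 3 = 0, and the invariant factors of ∂_2 are all 1, so H_1 ≅ 0.
  H_2: rank ker ∂_2 − rank ∂_3 = (4 − 3) − 0 = 1, and there is no ∂_3, so H_2 ≅ Z.

H_0 ≅ Z,  H_1 = 0,  H_2 ≅ Z.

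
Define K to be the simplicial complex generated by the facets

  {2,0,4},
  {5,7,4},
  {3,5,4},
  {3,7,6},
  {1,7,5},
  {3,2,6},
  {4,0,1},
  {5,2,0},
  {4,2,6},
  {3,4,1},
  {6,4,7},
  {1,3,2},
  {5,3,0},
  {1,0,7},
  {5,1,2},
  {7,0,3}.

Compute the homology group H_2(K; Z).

H_2 ≅ Z.

K has 8 vertices, 24 edges, 16 triangles.
rank ∂_2 = 15, rank ∂_3 = 0 ⇒ b_2 = 16 − 15 − 0 = 1. So H_2 ≅ Z.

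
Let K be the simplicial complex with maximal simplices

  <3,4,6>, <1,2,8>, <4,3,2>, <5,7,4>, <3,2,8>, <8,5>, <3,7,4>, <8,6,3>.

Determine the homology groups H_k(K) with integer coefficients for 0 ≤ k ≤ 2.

H_0 ≅ Z,  H_1 ≅ Z,  H_2 = 0.

Fix the vertex order 1 < 2 < 3 < 4 < 5 < 6 < 7 < 8 and write every simplex with vertices in increasing order. Then dim K = 2 and the simplices of K are:

  0-simplices (8): [1], [2], [3], [4], [5], [6], [7], [8]
  1-simplices (15): [1,2], [1,8], [2,3], [2,4], [2,8], [3,4], [3,6], [3,7], [3,8], [4,5], [4,6], [4,7], [5,7], [5,8], [6,8]
  2-simplices (7): [1,2,8], [2,3,4], [2,3,8], [3,4,6], [3,4,7], [3,6,8], [4,5,7]

Hence C_0 ≅ Z^8, C_1 ≅ Z^15, C_2 ≅ Z^7.

The boundary map ∂_1: C_1 → C_0 is given by ∂[p,q] = [q] − [p].
This gives a 8×15 integer matrix of rank 7; reducing to Smith normal form yields diagonal entries (1,1,1,1,1,1,1).

∂_2: C_2 → C_1 acts by ∂[p,q,r] = [q,r] − [p,r] + [p,q]. For instance
  ∂[1,2,8] = [2,8] − [1,8] + [1,2],
  ∂[4,5,7] = [5,7] − [4,7] + [4,5].
This gives a 15×7 integer matrix of rank 7; reducing to Smith normal form yields diagonal entries (1,1,1,1,1,1,1).

Computing H_k = (kernel of ∂_k) / (image of ∂_{k+1}):

  H_0: rank C_0 − rank ∂_1 = 8 − 7 = 1, and the invariant factors of ∂_1 are all 1, so H_0 = Z.
  H_1: rank ker ∂_1 − rank ∂_2 = (15 − 7) − 7 = 1, and the invariant factors of ∂_2 are all 1, so H_1 = Z.
  H_2: rank ker ∂_2 − rank ∂_3 = (7 − 7) − 0 = 0, and there is no ∂_3, so H_2 = 0.

As a check, the Euler characteristic is 8 − 15 + 7 = 0, which agrees with 1 − 1 + 0 = 0.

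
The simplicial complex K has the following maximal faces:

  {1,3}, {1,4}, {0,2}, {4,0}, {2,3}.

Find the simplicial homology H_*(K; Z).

Fix the vertex order 0 < 1 < 2 < 3 < 4 and write every simplex with vertices in increasing order. Then dim K = 1 and the simplices of K are:

  0-simplices (5): [0], [1], [2], [3], [4]
  1-simplices (5): [0,2], [0,4], [1,3], [1,4], [2,3]

Hence C_0 ≅ Z^5, C_1 ≅ Z^5.

∂_1: C_1 → C_0 sends each edge [p,q] (with p < q) to q − p.
This gives a 5×5 integer matrix of rank 4; reducing to Smith normal form yields diagonal entries (1,1,1,1).

From H_k ≅ ker(∂_k) / im(∂_{k+1}) we obtain:

  H_0: rank C_0 − rank ∂_1 = 5 − 4 = 1, and the invariant factors of ∂_1 are all 1, so H_0 = Z.
  H_1: rank ker ∂_1 − rank ∂_2 = (5 − 4) − 0 = 1, and there is no ∂_2, so H_1 = Z.

H_0 = Z,  H_1 = Z.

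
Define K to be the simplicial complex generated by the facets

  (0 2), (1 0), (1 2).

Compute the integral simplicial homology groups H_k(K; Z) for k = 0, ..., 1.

Fix the vertex order 0 < 1 < 2 and write every simplex with vertices in increasing order. Then dim K = 1 and the simplices of K are:

  0-simplices (3): [0], [1], [2]
  1-simplices (3): [0,1], [0,2], [1,2]

giving chain groups C_0 ≅ Z^3, C_1 ≅ Z^3.

Boundary ∂_1: C_1 → C_0 is given by ∂[p,q] = [q] − [p].
The 3×3 boundary matrix has rank 2 and Smith normal form diag(1,1).

Now H_k = ker ∂_k / im ∂_{k+1}, so:

  H_0: rank C_0 − rank ∂_1 = 3 − 2 = 1, and the invariant factors of ∂_1 are all 1, so H_0 ≅ Z.
  H_1: rank ker ∂_1 − rank ∂_2 = (3 − 2) − 0 = 1, and there is no ∂_2, so H_1 ≅ Z.

As a check, the Euler characteristic is 3 − 3 = 0, which agrees with 1 − 1 = 0.

H_0 ≅ Z,  H_1 ≅ Z.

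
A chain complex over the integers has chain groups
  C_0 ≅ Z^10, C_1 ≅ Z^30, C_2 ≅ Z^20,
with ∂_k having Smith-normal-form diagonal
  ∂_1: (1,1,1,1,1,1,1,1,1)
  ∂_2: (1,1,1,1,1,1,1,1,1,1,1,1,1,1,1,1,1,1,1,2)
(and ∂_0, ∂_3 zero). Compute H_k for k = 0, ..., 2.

H_0 ≅ Z,  H_1 ≅ Z ⊕ Z/2,  H_2 = 0.

H_0: b_0 = 10 − 0 − 9 = 1; torsion from ∂_1 factors > 1: none. So H_0 ≅ Z.
H_1: b_1 = 30 − 9 − 20 = 1; torsion from ∂_2 factors > 1: [2]. So H_1 ≅ Z ⊕ Z/2.
H_2: b_2 = 20 − 20 − 0 = 0; torsion from ∂_3 factors > 1: none. So H_2 ≅ 0.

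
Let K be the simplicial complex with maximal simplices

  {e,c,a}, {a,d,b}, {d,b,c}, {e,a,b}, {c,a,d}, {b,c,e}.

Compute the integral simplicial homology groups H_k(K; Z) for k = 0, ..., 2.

H_0 = Z,  H_1 = 0,  H_2 = Z.

Order the vertices as a < b < c < d < e. Listing each simplex with vertices in this order, K has dimension 2 with simplices:

  0-simplices (5): a, b, c, d, e
  1-simplices (9): ab, ac, ad, ae, bc, bd, be, cd, ce
  2-simplices (6): abd, abe, acd, ace, bcd, bce

so the chain groups are C_0 ≅ Z^5, C_1 ≅ Z^9, C_2 ≅ Z^6.

The boundary map ∂_1: C_1 → C_0 is given by ∂[p,q] = [q] − [p]. For instance
  ∂ac = c − a.
The resulting 5×9 matrix has rank 4, and its Smith normal form has invariant factors (1,1,1,1).

Boundary ∂_2: C_2 → C_1 maps a triangle to the signed sum of its edges. For instance
  ∂abd = bd − ad + ab,
  ∂acd = cd − ad + ac.
As a 9×6 matrix over Z this has rank 5, with invariant factors (1,1,1,1,1).

Reading off H_k = ker ∂_k / im ∂_{k+1}:

  H_0: rank C_0 − rank ∂_1 = 5 − 4 = 1, and the invariant factors of ∂_1 are all 1, so H_0 = Z.
  H_1: rank ker ∂_1 − rank ∂_2 = (9 − 4) − 5 = 0, and the invariant factors of ∂_2 are all 1, so H_1 = 0.
  H_2: rank ker ∂_2 − rank ∂_3 = (6 − 5) − 0 = 1, and there is no ∂_3, so H_2 = Z.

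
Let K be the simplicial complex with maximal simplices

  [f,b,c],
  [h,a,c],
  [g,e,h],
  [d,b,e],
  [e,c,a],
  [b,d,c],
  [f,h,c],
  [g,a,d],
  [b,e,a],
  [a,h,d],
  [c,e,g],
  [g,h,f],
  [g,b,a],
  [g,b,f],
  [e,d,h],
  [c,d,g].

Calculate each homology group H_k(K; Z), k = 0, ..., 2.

H_0 ≅ Z,  H_1 ≅ Z^2,  H_2 ≅ Z.

We work with the vertex ordering a < b < c < d < e < f < g < h. The simplices of K, each written with vertices in increasing order, are:

  0-simplices (8): a, b, c, d, e, f, g, h
  1-simplices (24): ab, ac, ad, ae, ag, ah, bc, bd, be, bf, bg, cd, ce, cf, cg, ch, de, dg, dh, eg, eh, fg, fh, gh
  2-simplices (16): abe, abg, ace, ach, adg, adh, bcd, bcf, bde, bfg, cdg, ceg, cfh, deh, egh, fgh

so the chain groups are C_0 ≅ Z^8, C_1 ≅ Z^24, C_2 ≅ Z^16.

Boundary ∂_1: C_1 → C_0 sends each edge [p,q] (with p < q) to q − p. For instance
  ∂ah = h − a.
The resulting 8×24 matrix has rank 7, and its Smith normal form has invariant factors (1,1,1,1,1,1,1).

∂_2: C_2 → C_1 acts by ∂[p,q,r] = [q,r] − [p,r] + [p,q]. For instance
  ∂egh = gh − eh + eg,
  ∂fgh = gh − fh + fg.
This gives a 24×16 integer matrix of rank 15; reducing to Smith normal form yields diagonal entries (1,1,1,1,1,1,1,1,1,1,1,1,1,1,1).

Reading off H_k = ker ∂_k / im ∂_{k+1}:

  H_0: rank C_0 − rank ∂_1 = 8 − 7 = 1, and the invariant factors of ∂_1 are all 1, so H_0 ≅ Z.
  H_1: rank ker ∂_1 − rank ∂_2 = (24 − 7) − 15 = 2, and the invariant factors of ∂_2 are all 1, so H_1 ≅ Z^2.
  H_2: rank ker ∂_2 − rank ∂_3 = (16 − 15) − 0 = 1, and there is no ∂_3, so H_2 ≅ Z.

As a check, the Euler characteristic is 8 − 24 + 16 = 0, which agrees with 1 − 2 + 1 = 0.
(K is a triangulation of the torus T^2.)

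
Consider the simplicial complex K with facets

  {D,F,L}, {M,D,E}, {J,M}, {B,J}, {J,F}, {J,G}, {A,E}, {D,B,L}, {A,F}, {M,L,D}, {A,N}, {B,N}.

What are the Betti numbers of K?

Take the total order A < B < D < E < F < G < J < L < M < N on the vertex set. Then K (dimension 2) consists of the simplices:

  0-simplices (10): A, B, D, E, F, G, J, L, M, N
  1-simplices (17): AE, AF, AN, BD, BJ, BL, BN, DE, DF, DL, DM, EM, FJ, FL, GJ, JM, LM
  2-simplices (4): BDL, DEM, DFL, DLM

giving chain groups C_0 ≅ Z^10, C_1 ≅ Z^17, C_2 ≅ Z^4.

Boundary ∂_1: C_1 → C_0 is given by ∂[p,q] = [q] − [p].
This gives a 10×17 integer matrix of rank 9; reducing to Smith normal form yields diagonal entries (1,1,1,1,1,1,1,1,1).

The boundary map ∂_2: C_2 → C_1 acts by ∂[p,q,r] = [q,r] − [p,r] + [p,q]. For instance
  ∂DFL = FL − DL + DF,
  ∂DEM = EM − DM + DE.
As a 17×4 matrix over Z this has rank 4, with invariant factors (1,1,1,1).

Computing H_k = (kernel of ∂_k) / (image of ∂_{k+1}):

  H_0: rank C_0 − rank ∂_1 = 10 − 9 = 1, and the invariant factors of ∂_1 are all 1, so H_0 = Z.
  H_1: rank ker ∂_1 − rank ∂_2 = (17 − 9) − 4 = 4, and the invariant factors of ∂_2 are all 1, so H_1 = Z^4.
  H_2: rank ker ∂_2 − rank ∂_3 = (4 − 4) − 0 = 0, and there is no ∂_3, so H_2 = 0.

Hence the Betti numbers are b_0 = 1, b_1 = 4, b_2 = 0.

b_0 = 1, b_1 = 4, b_2 = 0.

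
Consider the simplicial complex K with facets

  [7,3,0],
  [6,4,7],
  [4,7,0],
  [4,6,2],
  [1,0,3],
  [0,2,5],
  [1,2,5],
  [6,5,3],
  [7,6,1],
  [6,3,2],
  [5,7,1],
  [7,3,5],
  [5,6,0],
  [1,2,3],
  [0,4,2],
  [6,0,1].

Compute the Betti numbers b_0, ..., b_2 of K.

b_0 = 1, b_1 = 2, b_2 = 1.

Order the vertices as 0 < 1 < 2 < 3 < 4 < 5 < 6 < 7. Listing each simplex with vertices in this order, K has dimension 2 with simplices:

  0-simplices (8): [0], [1], [2], [3], [4], [5], [6], [7]
  1-simplices (24): (24 of them)
  2-simplices (16): [0,1,3], [0,1,6], [0,2,4], [0,2,5], [0,3,7], [0,4,7], [0,5,6], [1,2,3], [1,2,5], [1,5,7], [1,6,7], [2,3,6], [2,4,6], [3,5,6], [3,5,7], [4,6,7]

so the chain groups are C_0 ≅ Z^8, C_1 ≅ Z^24, C_2 ≅ Z^16.

∂_1: C_1 → C_0 is given by ∂[p,q] = [q] − [p]. For instance
  ∂[2,3] = [3] − [2].
This gives a 8×24 integer matrix of rank 7; reducing to Smith normal form yields diagonal entries (1,1,1,1,1,1,1).

Boundary ∂_2: C_2 → C_1 acts by ∂[p,q,r] = [q,r] − [p,r] + [p,q]. For instance
  ∂[2,3,6] = [3,6] − [2,6] + [2,3],
  ∂[0,1,3] = [1,3] − [0,3] + [0,1].
The resulting 24×16 matrix has rank 15, and its Smith normal form has invariant factors (1,1,1,1,1,1,1,1,1,1,1,1,1,1,1).

Computing H_k = (kernel of ∂_k) / (image of ∂_{k+1}):

  H_0: rank C_0 − rank ∂_1 = 8 − 7 = 1, and the invariant factors of ∂_1 are all 1, so H_0 ≅ Z.
  H_1: rank ker ∂_1 − rank ∂_2 = (24 − 7) − 15 = 2, and the invariant factors of ∂_2 are all 1, so H_1 ≅ Z^2.
  H_2: rank ker ∂_2 − rank ∂_3 = (16 − 15) − 0 = 1, and there is no ∂_3, so H_2 ≅ Z.

As a check, the Euler characteristic is 8 − 24 + 16 = 0, which agrees with 1 − 2 + 1 = 0.

Hence the Betti numbers are b_0 = 1, b_1 = 2, b_2 = 1.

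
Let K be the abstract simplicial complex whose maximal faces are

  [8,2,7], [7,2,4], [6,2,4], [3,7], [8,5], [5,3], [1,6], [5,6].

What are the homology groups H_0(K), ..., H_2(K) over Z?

H_0 ≅ Z,  H_1 ≅ Z^2,  H_2 = 0.

We work with the vertex ordering 1 < 2 < 3 < 4 < 5 < 6 < 7 < 8. The simplices of K, each written with vertices in increasing order, are:

  0-simplices (8): [1], [2], [3], [4], [5], [6], [7], [8]
  1-simplices (12): [1,6], [2,4], [2,6], [2,7], [2,8], [3,5], [3,7], [4,6], [4,7], [5,6], [5,8], [7,8]
  2-simplices (3): [2,4,6], [2,4,7], [2,7,8]

so the chain groups are C_0 ≅ Z^8, C_1 ≅ Z^12, C_2 ≅ Z^3.

Boundary ∂_1: C_1 → C_0 is given by ∂[p,q] = [q] − [p]. For instance
  ∂[3,5] = [5] − [3].
The resulting 8×12 matrix has rank 7, and its Smith normal form has invariant factors (1,1,1,1,1,1,1).

∂_2: C_2 → C_1 acts by ∂[p,q,r] = [q,r] − [p,r] + [p,q]. For instance
  ∂[2,4,7] = [4,7] − [2,7] + [2,4],
  ∂[2,7,8] = [7,8] − [2,8] + [2,7].
As a 12×3 matrix over Z this has rank 3, with invariant factors (1,1,1).

Reading off H_k = ker ∂_k / im ∂_{k+1}:

  H_0: rank C_0 − rank ∂_1 = 8 − 7 = 1, and the invariant factors of ∂_1 are all 1, so H_0 = Z.
  H_1: rank ker ∂_1 − rank ∂_2 = (12 − 7) − 3 = 2, and the invariant factors of ∂_2 are all 1, so H_1 = Z^2.
  H_2: rank ker ∂_2 − rank ∂_3 = (3 − 3) − 0 = 0, and there is no ∂_3, so H_2 = 0.

As a check, the Euler characteristic is 8 − 12 + 3 = -1, which agrees with 1 − 2 + 0 = -1.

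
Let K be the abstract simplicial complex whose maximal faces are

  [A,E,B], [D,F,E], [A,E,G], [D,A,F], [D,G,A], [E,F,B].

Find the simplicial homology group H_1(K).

We work with the vertex ordering A < B < D < E < F < G. The simplices of K, each written with vertices in increasing order, are:

  0-simplices (6): A, B, D, E, F, G
  1-simplices (12): AB, AD, AE, AF, AG, BE, BF, DE, DF, DG, EF, EG
  2-simplices (6): ABE, ADF, ADG, AEG, BEF, DEF

so the chain groups are C_0 ≅ Z^6, C_1 ≅ Z^12, C_2 ≅ Z^6.

The boundary map ∂_1: C_1 → C_0 sends each edge [p,q] (with p < q) to q − p. For instance
  ∂AE = E − A.
The resulting 6×12 matrix has rank 5, and its Smith normal form has invariant factors (1,1,1,1,1).

Boundary ∂_2: C_2 → C_1 maps a triangle to the signed sum of its edges. For instance
  ∂ABE = BE − AE + AB,
  ∂ADG = DG − AG + AD.
As a 12×6 matrix over Z this has rank 6, with invariant factors (1,1,1,1,1,1).

Now H_k = ker ∂_k / im ∂_{k+1}, so:

  H_1: rank ker ∂_1 − rank ∂_2 = (12 − 5) − 6 = 1, and the invariant factors of ∂_2 are all 1, so H_1 = Z.

H_1 ≅ Z.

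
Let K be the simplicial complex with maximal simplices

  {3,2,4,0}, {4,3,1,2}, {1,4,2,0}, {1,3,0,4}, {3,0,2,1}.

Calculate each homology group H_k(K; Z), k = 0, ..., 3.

Order the vertices as 0 < 1 < 2 < 3 < 4. Listing each simplex with vertices in this order, K has dimension 3 with simplices:

  0-simplices (5): [0], [1], [2], [3], [4]
  1-simplices (10): [0,1], [0,2], [0,3], [0,4], [1,2], [1,3], [1,4], [2,3], [2,4], [3,4]
  2-simplices (10): [0,1,2], [0,1,3], [0,1,4], [0,2,3], [0,2,4], [0,3,4], [1,2,3], [1,2,4], [1,3,4], [2,3,4]
  3-simplices (5): [0,1,2,3], [0,1,2,4], [0,1,3,4], [0,2,3,4], [1,2,3,4]

giving chain groups C_0 ≅ Z^5, C_1 ≅ Z^10, C_2 ≅ Z^10, C_3 ≅ Z^5.

Boundary ∂_1: C_1 → C_0 maps an edge to its endpoints' difference, ∂[p,q] = q − p. For instance
  ∂[0,2] = [2] − [0].
The resulting 5×10 matrix has rank 4, and its Smith normal form has invariant factors (1,1,1,1).

∂_2: C_2 → C_1 sends each 2-simplex [p,q,r] to [q,r] − [p,r] + [p,q]. For instance
  ∂[1,3,4] = [3,4] − [1,4] + [1,3],
  ∂[0,2,4] = [2,4] − [0,4] + [0,2].
This gives a 10×10 integer matrix of rank 6; reducing to Smith normal form yields diagonal entries (1,1,1,1,1,1).

The boundary map ∂_3: C_3 → C_2 sends each 3-simplex σ to the alternating sum Σ_i (−1)^i (σ with its i-th vertex removed). For instance
  ∂[0,1,2,4] = [1,2,4] − [0,2,4] + [0,1,4] − [0,1,2],
  ∂[0,1,2,3] = [1,2,3] − [0,2,3] + [0,1,3] − [0,1,2].
The 10×5 boundary matrix has rank 4 and Smith normal form diag(1,1,1,1).

Computing H_k = (kernel of ∂_k) / (image of ∂_{k+1}):

  H_0: rank C_0 − rank ∂_1 = 5 − 4 = 1, and the invariant factors of ∂_1 are all 1, so H_0 ≅ Z.
  H_1: rank ker ∂_1 − rank ∂_2 = (10 − 4) − 6 = 0, and the invariant factors of ∂_2 are all 1, so H_1 ≅ 0.
  H_2: rank ker ∂_2 − rank ∂_3 = (10 − 6) − 4 = 0, and the invariant factors of ∂_3 are all 1, so H_2 ≅ 0.
  H_3: rank ker ∂_3 − rank ∂_4 = (5 − 4) − 0 = 1, and there is no ∂_4, so H_3 ≅ Z.

As a check, the Euler characteristic is 5 − 10 + 10 − 5 = 0, which agrees with 1 − 0 + 0 − 1 = 0.
(K is a triangulation of the 3-sphere S^3.)

H_0 ≅ Z,  H_1 = 0,  H_2 = 0,  H_3 ≅ Z.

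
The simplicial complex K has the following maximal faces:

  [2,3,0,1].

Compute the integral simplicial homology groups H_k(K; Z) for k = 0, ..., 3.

Fix the vertex order 0 < 1 < 2 < 3 and write every simplex with vertices in increasing order. Then dim K = 3 and the simplices of K are:

  0-simplices (4): [0], [1], [2], [3]
  1-simplices (6): [0,1], [0,2], [0,3], [1,2], [1,3], [2,3]
  2-simplices (4): [0,1,2], [0,1,3], [0,2,3], [1,2,3]
  3-simplices (1): [0,1,2,3]

giving chain groups C_0 ≅ Z^4, C_1 ≅ Z^6, C_2 ≅ Z^4, C_3 ≅ Z^1.

Boundary ∂_1: C_1 → C_0 sends each edge [p,q] (with p < q) to q − p. For instance
  ∂[2,3] = [3] − [2].
The 4×6 boundary matrix has rank 3 and Smith normal form diag(1,1,1).

Boundary ∂_2: C_2 → C_1 maps a triangle to the signed sum of its edges. For instance
  ∂[1,2,3] = [2,3] − [1,3] + [1,2],
  ∂[0,1,3] = [1,3] − [0,3] + [0,1].
This gives a 6×4 integer matrix of rank 3; reducing to Smith normal form yields diagonal entries (1,1,1).

The boundary map ∂_3: C_3 → C_2 sends each 3-simplex σ to the alternating sum Σ_i (−1)^i (σ with its i-th vertex removed). For instance
  ∂[0,1,2,3] = [1,2,3] − [0,2,3] + [0,1,3] − [0,1,2].
This gives a 4×1 integer matrix of rank 1; reducing to Smith normal form yields diagonal entries (1).

From H_k ≅ ker(∂_k) / im(∂_{k+1}) we obtain:

  H_0: rank C_0 − rank ∂_1 = 4 − 3 = 1, and the invariant factors of ∂_1 are all 1, so H_0 = Z.
  H_1: rank ker ∂_1 − rank ∂_2 = (6 − 3) − 3 = 0, and the invariant factors of ∂_2 are all 1, so H_1 = 0.
  H_2: rank ker ∂_2 − rank ∂_3 = (4 − 3) − 1 = 0, and the invariant factors of ∂_3 are all 1, so H_2 = 0.
  H_3: rank ker ∂_3 − rank ∂_4 = (1 − 1) − 0 = 0, and there is no ∂_4, so H_3 = 0.

As a check, the Euler characteristic is 4 − 6 + 4 − 1 = 1, which agrees with 1 − 0 + 0 − 0 = 1.

H_0 = Z,  H_1 = 0,  H_2 = 0,  H_3 = 0.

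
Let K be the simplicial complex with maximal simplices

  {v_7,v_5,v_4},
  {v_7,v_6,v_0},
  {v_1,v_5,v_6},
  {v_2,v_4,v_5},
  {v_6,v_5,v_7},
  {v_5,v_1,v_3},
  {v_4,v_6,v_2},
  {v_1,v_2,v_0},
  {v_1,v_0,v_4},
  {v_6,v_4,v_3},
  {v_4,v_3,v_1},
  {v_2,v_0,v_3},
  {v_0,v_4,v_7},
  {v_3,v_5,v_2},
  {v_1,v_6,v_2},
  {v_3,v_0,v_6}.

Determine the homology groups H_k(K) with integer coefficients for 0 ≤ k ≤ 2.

H_0 = Z,  H_1 = Z^2,  H_2 = Z.

Order the vertices as v_0 < v_1 < v_2 < v_3 < v_4 < v_5 < v_6 < v_7. Listing each simplex with vertices in this order, K has dimension 2 with simplices:

  0-simplices (8): [v_0], [v_1], [v_2], [v_3], [v_4], [v_5], [v_6], [v_7]
  1-simplices (24): (24 of them)
  2-simplices (16): (16 of them)

so the chain groups are C_0 ≅ Z^8, C_1 ≅ Z^24, C_2 ≅ Z^16.

∂_1: C_1 → C_0 sends each edge [p,q] (with p < q) to q − p. For instance
  ∂[v_2,v_3] = [v_3] − [v_2].
As a 8×24 matrix over Z this has rank 7, with invariant factors (1,1,1,1,1,1,1).

∂_2: C_2 → C_1 maps a triangle to the signed sum of its edges. For instance
  ∂[v_1,v_2,v_6] = [v_2,v_6] − [v_1,v_6] + [v_1,v_2],
  ∂[v_0,v_6,v_7] = [v_6,v_7] − [v_0,v_7] + [v_0,v_6].
The resulting 24×16 matrix has rank 15, and its Smith normal form has invariant factors (1,1,1,1,1,1,1,1,1,1,1,1,1,1,1).

Computing H_k = (kernel of ∂_k) / (image of ∂_{k+1}):

  H_0: rank C_0 − rank ∂_1 = 8 − 7 = 1, and the invariant factors of ∂_1 are all 1, so H_0 ≅ Z.
  H_1: rank ker ∂_1 − rank ∂_2 = (24 − 7) − 15 = 2, and the invariant factors of ∂_2 are all 1, so H_1 ≅ Z^2.
  H_2: rank ker ∂_2 − rank ∂_3 = (16 − 15) − 0 = 1, and there is no ∂_3, so H_2 ≅ Z.

(K is a triangulation of the torus T^2.)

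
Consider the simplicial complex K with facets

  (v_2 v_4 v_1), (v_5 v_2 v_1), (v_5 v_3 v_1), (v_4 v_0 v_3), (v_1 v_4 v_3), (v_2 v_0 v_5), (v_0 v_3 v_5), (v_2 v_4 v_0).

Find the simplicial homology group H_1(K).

We work with the vertex ordering v_0 < v_1 < v_2 < v_3 < v_4 < v_5. The simplices of K, each written with vertices in increasing order, are:

  0-simplices (6): [v_0], [v_1], [v_2], [v_3], [v_4], [v_5]
  1-simplices (12): [v_0,v_2], [v_0,v_3], [v_0,v_4], [v_0,v_5], [v_1,v_2], [v_1,v_3], [v_1,v_4], [v_1,v_5], [v_2,v_4], [v_2,v_5], [v_3,v_4], [v_3,v_5]
  2-simplices (8): [v_0,v_2,v_4], [v_0,v_2,v_5], [v_0,v_3,v_4], [v_0,v_3,v_5], [v_1,v_2,v_4], [v_1,v_2,v_5], [v_1,v_3,v_4], [v_1,v_3,v_5]

Hence C_0 ≅ Z^6, C_1 ≅ Z^12, C_2 ≅ Z^8.

The boundary map ∂_1: C_1 → C_0 is given by ∂[p,q] = [q] − [p]. For instance
  ∂[v_1,v_2] = [v_2] − [v_1].
The 6×12 boundary matrix has rank 5 and Smith normal form diag(1,1,1,1,1).

The boundary map ∂_2: C_2 → C_1 maps a triangle to the signed sum of its edges. For instance
  ∂[v_1,v_3,v_4] = [v_3,v_4] − [v_1,v_4] + [v_1,v_3],
  ∂[v_0,v_2,v_4] = [v_2,v_4] − [v_0,v_4] + [v_0,v_2].
The resulting 12×8 matrix has rank 7, and its Smith normal form has invariant factors (1,1,1,1,1,1,1).

Reading off H_k = ker ∂_k / im ∂_{k+1}:

  H_1: rank ker ∂_1 − rank ∂_2 = (12 − 5) − 7 = 0, and the invariant factors of ∂_2 are all 1, so H_1 = 0.

(K is a triangulation of the 2-sphere S^2.)

H_1 = 0.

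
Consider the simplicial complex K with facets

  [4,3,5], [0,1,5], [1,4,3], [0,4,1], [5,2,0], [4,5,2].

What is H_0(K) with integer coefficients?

H_0 ≅ Z.

Order the vertices as 0 < 1 < 2 < 3 < 4 < 5. Listing each simplex with vertices in this order, K has dimension 2 with simplices:

  0-simplices (6): [0], [1], [2], [3], [4], [5]
  1-simplices (12): [0,1], [0,2], [0,4], [0,5], [1,3], [1,4], [1,5], [2,4], [2,5], [3,4], [3,5], [4,5]
  2-simplices (6): [0,1,4], [0,1,5], [0,2,5], [1,3,4], [2,4,5], [3,4,5]

Hence C_0 ≅ Z^6, C_1 ≅ Z^12, C_2 ≅ Z^6.

Boundary ∂_1: C_1 → C_0 sends each edge [p,q] (with p < q) to q − p. For instance
  ∂[4,5] = [5] − [4].
The 6×12 boundary matrix has rank 5 and Smith normal form diag(1,1,1,1,1).

Boundary ∂_2: C_2 → C_1 maps a triangle to the signed sum of its edges. For instance
  ∂[0,1,5] = [1,5] − [0,5] + [0,1],
  ∂[0,1,4] = [1,4] − [0,4] + [0,1].
The 12×6 boundary matrix has rank 6 and Smith normal form diag(1,1,1,1,1,1).

Computing H_k = (kernel of ∂_k) / (image of ∂_{k+1}):

  H_0: rank C_0 − rank ∂_1 = 6 − 5 = 1, and the invariant factors of ∂_1 are all 1, so H_0 ≅ Z.

(K is a triangulation of the cylinder S^1 x I.)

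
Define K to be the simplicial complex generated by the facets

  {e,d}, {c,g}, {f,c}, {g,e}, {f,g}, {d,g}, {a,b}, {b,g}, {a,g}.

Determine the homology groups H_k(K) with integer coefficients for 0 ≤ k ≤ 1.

We work with the vertex ordering a < b < c < d < e < f < g. The simplices of K, each written with vertices in increasing order, are:

  0-simplices (7): a, b, c, d, e, f, g
  1-simplices (9): ab, ag, bg, cf, cg, de, dg, eg, fg

giving chain groups C_0 ≅ Z^7, C_1 ≅ Z^9.

∂_1: C_1 → C_0 sends each edge [p,q] (with p < q) to q − p. For instance
  ∂ab = b − a.
The resulting 7×9 matrix has rank 6, and its Smith normal form has invariant factors (1,1,1,1,1,1).

Now H_k = ker ∂_k / im ∂_{k+1}, so:

  H_0: rank C_0 − rank ∂_1 = 7 − 6 = 1, and the invariant factors of ∂_1 are all 1, so H_0 ≅ Z.
  H_1: rank ker ∂_1 − rank ∂_2 = (9 − 6) − 0 = 3, and there is no ∂_2, so H_1 ≅ Z^3.

As a check, the Euler characteristic is 7 − 9 = -2, which agrees with 1 − 3 = -2.
(K is a triangulation of a wedge of 3 circles.)

H_0 ≅ Z,  H_1 ≅ Z^3.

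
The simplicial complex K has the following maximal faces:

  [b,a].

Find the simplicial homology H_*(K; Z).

Fix the vertex order a < b and write every simplex with vertices in increasing order. Then dim K = 1 and the simplices of K are:

  0-simplices (2): a, b
  1-simplices (1): ab

giving chain groups C_0 ≅ Z^2, C_1 ≅ Z^1.

Boundary ∂_1: C_1 → C_0 is given by ∂[p,q] = [q] − [p].
As a 2×1 matrix over Z this has rank 1, with invariant factors (1).

Now H_k = ker ∂_k / im ∂_{k+1}, so:

  H_0: rank C_0 − rank ∂_1 = 2 − 1 = 1, and the invariant factors of ∂_1 are all 1, so H_0 = Z.
  H_1: rank ker ∂_1 − rank ∂_2 = (1 − 1) − 0 = 0, and there is no ∂_2, so H_1 = 0.

(K is a triangulation of the 1-simplex.)

H_0 = Z,  H_1 = 0.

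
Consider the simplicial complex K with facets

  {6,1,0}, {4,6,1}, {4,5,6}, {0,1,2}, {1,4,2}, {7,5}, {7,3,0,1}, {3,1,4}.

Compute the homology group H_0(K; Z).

Fix the vertex order 0 < 1 < 2 < 3 < 4 < 5 < 6 < 7 and write every simplex with vertices in increasing order. Then dim K = 3 and the simplices of K are:

  0-simplices (8): [0], [1], [2], [3], [4], [5], [6], [7]
  1-simplices (17): [0,1], [0,2], [0,3], [0,6], [0,7], [1,2], [1,3], [1,4], [1,6], [1,7], [2,4], [3,4], [3,7], [4,5], [4,6], [5,6], [5,7]
  2-simplices (10): [0,1,2], [0,1,3], [0,1,6], [0,1,7], [0,3,7], [1,2,4], [1,3,4], [1,3,7], [1,4,6], [4,5,6]
  3-simplices (1): [0,1,3,7]

Hence C_0 ≅ Z^8, C_1 ≅ Z^17, C_2 ≅ Z^10, C_3 ≅ Z^1.

The boundary map ∂_1: C_1 → C_0 sends each edge [p,q] (with p < q) to q − p.
This gives a 8×17 integer matrix of rank 7; reducing to Smith normal form yields diagonal entries (1,1,1,1,1,1,1).

∂_2: C_2 → C_1 sends each 2-simplex [p,q,r] to [q,r] − [p,r] + [p,q]. For instance
  ∂[0,3,7] = [3,7] − [0,7] + [0,3],
  ∂[0,1,3] = [1,3] − [0,3] + [0,1].
The resulting 17×10 matrix has rank 9, and its Smith normal form has invariant factors (1,1,1,1,1,1,1,1,1).

∂_3: C_3 → C_2 sends each 3-simplex σ to the alternating sum Σ_i (−1)^i (σ with its i-th vertex removed). For instance
  ∂[0,1,3,7] = [1,3,7] − [0,3,7] + [0,1,7] − [0,1,3].
As a 10×1 matrix over Z this has rank 1, with invariant factors (1).

From H_k ≅ ker(∂_k) / im(∂_{k+1}) we obtain:

  H_0: rank C_0 − rank ∂_1 = 8 − 7 = 1, and the invariant factors of ∂_1 are all 1, so H_0 = Z.

H_0 = Z.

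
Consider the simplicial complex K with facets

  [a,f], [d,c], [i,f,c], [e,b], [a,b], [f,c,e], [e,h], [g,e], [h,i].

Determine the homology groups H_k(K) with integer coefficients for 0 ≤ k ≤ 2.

H_0 = Z,  H_1 = Z^2,  H_2 = 0.

We work with the vertex ordering a < b < c < d < e < f < g < h < i. The simplices of K, each written with vertices in increasing order, are:

  0-simplices (9): a, b, c, d, e, f, g, h, i
  1-simplices (12): ab, af, be, cd, ce, cf, ci, ef, eg, eh, fi, hi
  2-simplices (2): cef, cfi

Hence C_0 ≅ Z^9, C_1 ≅ Z^12, C_2 ≅ Z^2.

The boundary map ∂_1: C_1 → C_0 maps an edge to its endpoints' difference, ∂[p,q] = q − p. For instance
  ∂ef = f − e.
As a 9×12 matrix over Z this has rank 8, with invariant factors (1,1,1,1,1,1,1,1).

The boundary map ∂_2: C_2 → C_1 maps a triangle to the signed sum of its edges. For instance
  ∂cfi = fi − ci + cf,
  ∂cef = ef − cf + ce.
This gives a 12×2 integer matrix of rank 2; reducing to Smith normal form yields diagonal entries (1,1).

Reading off H_k = ker ∂_k / im ∂_{k+1}:

  H_0: rank C_0 − rank ∂_1 = 9 − 8 = 1, and the invariant factors of ∂_1 are all 1, so H_0 = Z.
  H_1: rank ker ∂_1 − rank ∂_2 = (12 − 8) − 2 = 2, and the invariant factors of ∂_2 are all 1, so H_1 = Z^2.
  H_2: rank ker ∂_2 − rank ∂_3 = (2 − 2) − 0 = 0, and there is no ∂_3, so H_2 = 0.

As a check, the Euler characteristic is 9 − 12 + 2 = -1, which agrees with 1 − 2 + 0 = -1.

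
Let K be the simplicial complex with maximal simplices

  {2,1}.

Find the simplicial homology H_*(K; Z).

H_0 = Z,  H_1 = 0.

K has 2 vertices, 1 edge.
rank ∂_0 = 0, rank ∂_1 = 1 ⇒ b_0 = 2 − 0 − 1 = 1; all invariant factors of ∂_1 are 1 so no torsion. So H_0 = Z.
rank ∂_1 = 1, rank ∂_2 = 0 ⇒ b_1 = 1 − 1 − 0 = 0. So H_1 = 0.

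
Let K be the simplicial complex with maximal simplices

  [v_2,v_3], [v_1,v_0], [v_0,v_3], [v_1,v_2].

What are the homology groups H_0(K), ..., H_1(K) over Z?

Take the total order v_0 < v_1 < v_2 < v_3 on the vertex set. Then K (dimension 1) consists of the simplices:

  0-simplices (4): [v_0], [v_1], [v_2], [v_3]
  1-simplices (4): [v_0,v_1], [v_0,v_3], [v_1,v_2], [v_2,v_3]

Hence C_0 ≅ Z^4, C_1 ≅ Z^4.

The boundary map ∂_1: C_1 → C_0 sends each edge [p,q] (with p < q) to q − p.
The resulting 4×4 matrix has rank 3, and its Smith normal form has invariant factors (1,1,1).

Now H_k = ker ∂_k / im ∂_{k+1}, so:

  H_0: rank C_0 − rank ∂_1 = 4 − 3 = 1, and the invariant factors of ∂_1 are all 1, so H_0 = Z.
  H_1: rank ker ∂_1 − rank ∂_2 = (4 − 3) − 0 = 1, and there is no ∂_2, so H_1 = Z.

(K is a triangulation of the circle S^1.)

H_0 ≅ Z,  H_1 ≅ Z.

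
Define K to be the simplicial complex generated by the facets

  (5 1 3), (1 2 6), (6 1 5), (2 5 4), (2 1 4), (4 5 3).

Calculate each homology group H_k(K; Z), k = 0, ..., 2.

H_0 ≅ Z,  H_1 ≅ Z,  H_2 = 0.

Fix the vertex order 1 < 2 < 3 < 4 < 5 < 6 and write every simplex with vertices in increasing order. Then dim K = 2 and the simplices of K are:

  0-simplices (6): [1], [2], [3], [4], [5], [6]
  1-simplices (12): [1,2], [1,3], [1,4], [1,5], [1,6], [2,4], [2,5], [2,6], [3,4], [3,5], [4,5], [5,6]
  2-simplices (6): [1,2,4], [1,2,6], [1,3,5], [1,5,6], [2,4,5], [3,4,5]

Hence C_0 ≅ Z^6, C_1 ≅ Z^12, C_2 ≅ Z^6.

Boundary ∂_1: C_1 → C_0 maps an edge to its endpoints' difference, ∂[p,q] = q − p.
The resulting 6×12 matrix has rank 5, and its Smith normal form has invariant factors (1,1,1,1,1).

∂_2: C_2 → C_1 sends each 2-simplex [p,q,r] to [q,r] − [p,r] + [p,q]. For instance
  ∂[3,4,5] = [4,5] − [3,5] + [3,4],
  ∂[2,4,5] = [4,5] − [2,5] + [2,4].
As a 12×6 matrix over Z this has rank 6, with invariant factors (1,1,1,1,1,1).

Now H_k = ker ∂_k / im ∂_{k+1}, so:

  H_0: rank C_0 − rank ∂_1 = 6 − 5 = 1, and the invariant factors of ∂_1 are all 1, so H_0 = Z.
  H_1: rank ker ∂_1 − rank ∂_2 = (12 − 5) − 6 = 1, and the invariant factors of ∂_2 are all 1, so H_1 = Z.
  H_2: rank ker ∂_2 − rank ∂_3 = (6 − 6) − 0 = 0, and there is no ∂_3, so H_2 = 0.

As a check, the Euler characteristic is 6 − 12 + 6 = 0, which agrees with 1 − 1 + 0 = 0.
(K is a triangulation of the cylinder S^1 x I.)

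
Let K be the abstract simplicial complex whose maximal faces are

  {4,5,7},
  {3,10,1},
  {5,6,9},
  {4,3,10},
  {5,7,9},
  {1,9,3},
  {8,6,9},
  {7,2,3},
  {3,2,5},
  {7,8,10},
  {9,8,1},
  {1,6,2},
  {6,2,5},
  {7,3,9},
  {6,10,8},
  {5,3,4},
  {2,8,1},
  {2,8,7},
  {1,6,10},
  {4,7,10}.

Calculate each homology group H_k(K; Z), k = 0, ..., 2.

Take the total order 1 < 2 < 3 < 4 < 5 < 6 < 7 < 8 < 9 < 10 on the vertex set. Then K (dimension 2) consists of the simplices:

  0-simplices (10): [1], [2], [3], [4], [5], [6], [7], [8], [9], [10]
  1-simplices (30): (30 of them)
  2-simplices (20): (20 of them)

giving chain groups C_0 ≅ Z^10, C_1 ≅ Z^30, C_2 ≅ Z^20.

The boundary map ∂_1: C_1 → C_0 is given by ∂[p,q] = [q] − [p]. For instance
  ∂[2,7] = [7] − [2].
This gives a 10×30 integer matrix of rank 9; reducing to Smith normal form yields diagonal entries (1,1,1,1,1,1,1,1,1).

Boundary ∂_2: C_2 → C_1 sends each 2-simplex [p,q,r] to [q,r] − [p,r] + [p,q]. For instance
  ∂[6,8,10] = [8,10] − [6,10] + [6,8],
  ∂[6,8,9] = [8,9] − [6,9] + [6,8].
The 30×20 boundary matrix has rank 20 and Smith normal form diag(1,1,1,1,1,1,1,1,1,1,1,1,1,1,1,1,1,1,1,2).

Computing H_k = (kernel of ∂_k) / (image of ∂_{k+1}):

  H_0: rank C_0 − rank ∂_1 = 10 − 9 = 1, and the invariant factors of ∂_1 are all 1, so H_0 ≅ Z.
  H_1: rank ker ∂_1 − rank ∂_2 = (30 − 9) − 20 = 1, and ∂_2 has invariant factor 2 > 1, so H_1 ≅ Z ⊕ Z/2.
  H_2: rank ker ∂_2 − rank ∂_3 = (20 − 20) − 0 = 0, and there is no ∂_3, so H_2 ≅ 0.

H_0 ≅ Z,  H_1 ≅ Z ⊕ Z/2,  H_2 = 0.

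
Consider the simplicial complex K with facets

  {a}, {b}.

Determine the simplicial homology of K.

H_0 ≅ Z^2.

Order the vertices as a < b. Listing each simplex with vertices in this order, K has dimension 0 with simplices:

  0-simplices (2): a, b

Hence C_0 ≅ Z^2.

Now H_k = ker ∂_k / im ∂_{k+1}, so:

  H_0: rank C_0 − rank ∂_1 = 2 − 0 = 2, and there is no ∂_1, so H_0 = Z^2.

(K is a triangulation of a set of 2 points.)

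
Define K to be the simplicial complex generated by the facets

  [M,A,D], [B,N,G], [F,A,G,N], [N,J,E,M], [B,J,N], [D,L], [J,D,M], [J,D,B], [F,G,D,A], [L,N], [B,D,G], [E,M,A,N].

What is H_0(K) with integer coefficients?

We work with the vertex ordering A < B < D < E < F < G < J < L < M < N. The simplices of K, each written with vertices in increasing order, are:

  0-simplices (10): A, B, D, E, F, G, J, L, M, N
  1-simplices (25): AD, AE, AF, AG, AM, AN, BD, BG, BJ, BN, DF, DG, DJ, DL, DM, EJ, EM, EN, FG, FN, GN, JM, JN, LN, MN
  2-simplices (20): ADF, ADG, ADM, AEM, AEN, AFG, AFN, AGN, AMN, BDG, BDJ, BGN, BJN, DFG, DJM, EJM, EJN, EMN, FGN, JMN
  3-simplices (4): ADFG, AEMN, AFGN, EJMN

Hence C_0 ≅ Z^10, C_1 ≅ Z^25, C_2 ≅ Z^20, C_3 ≅ Z^4.

∂_1: C_1 → C_0 maps an edge to its endpoints' difference, ∂[p,q] = q − p.
This gives a 10×25 integer matrix of rank 9; reducing to Smith normal form yields diagonal entries (1,1,1,1,1,1,1,1,1).

∂_2: C_2 → C_1 sends each 2-simplex [p,q,r] to [q,r] − [p,r] + [p,q]. For instance
  ∂BGN = GN − BN + BG,
  ∂DFG = FG − DG + DF.
As a 25×20 matrix over Z this has rank 15, with invariant factors (1,1,1,1,1,1,1,1,1,1,1,1,1,1,1).

The boundary map ∂_3: C_3 → C_2 sends each 3-simplex σ to the alternating sum Σ_i (−1)^i (σ with its i-th vertex removed). For instance
  ∂EJMN = JMN − EMN + EJN − EJM,
  ∂AFGN = FGN − AGN + AFN − AFG.
As a 20×4 matrix over Z this has rank 4, with invariant factors (1,1,1,1).

Reading off H_k = ker ∂_k / im ∂_{k+1}:

  H_0: rank C_0 − rank ∂_1 = 10 − 9 = 1, and the invariant factors of ∂_1 are all 1, so H_0 ≅ Z.

H_0 = Z.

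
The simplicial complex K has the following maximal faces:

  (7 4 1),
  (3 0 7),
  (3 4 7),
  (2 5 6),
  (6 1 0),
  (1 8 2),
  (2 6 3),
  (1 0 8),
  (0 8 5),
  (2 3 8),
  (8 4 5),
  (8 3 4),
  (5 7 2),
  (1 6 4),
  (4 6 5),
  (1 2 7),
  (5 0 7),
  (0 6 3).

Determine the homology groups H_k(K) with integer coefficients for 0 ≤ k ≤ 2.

Order the vertices as 0 < 1 < 2 < 3 < 4 < 5 < 6 < 7 < 8. Listing each simplex with vertices in this order, K has dimension 2 with simplices:

  0-simplices (9): [0], [1], [2], [3], [4], [5], [6], [7], [8]
  1-simplices (27): (27 of them)
  2-simplices (18): [0,1,6], [0,1,8], [0,3,6], [0,3,7], [0,5,7], [0,5,8], [1,2,7], [1,2,8], [1,4,6], [1,4,7], [2,3,6], [2,3,8], [2,5,6], [2,5,7], [3,4,7], [3,4,8], [4,5,6], [4,5,8]

so the chain groups are C_0 ≅ Z^9, C_1 ≅ Z^27, C_2 ≅ Z^18.

∂_1: C_1 → C_0 maps an edge to its endpoints' difference, ∂[p,q] = q − p.
As a 9×27 matrix over Z this has rank 8, with invariant factors (1,1,1,1,1,1,1,1).

The boundary map ∂_2: C_2 → C_1 maps a triangle to the signed sum of its edges. For instance
  ∂[0,1,6] = [1,6] − [0,6] + [0,1],
  ∂[0,5,8] = [5,8] − [0,8] + [0,5].
The resulting 27×18 matrix has rank 17, and its Smith normal form has invariant factors (1,1,1,1,1,1,1,1,1,1,1,1,1,1,1,1,1).

From H_k ≅ ker(∂_k) / im(∂_{k+1}) we obtain:

  H_0: rank C_0 − rank ∂_1 = 9 − 8 = 1, and the invariant factors of ∂_1 are all 1, so H_0 ≅ Z.
  H_1: rank ker ∂_1 − rank ∂_2 = (27 − 8) − 17 = 2, and the invariant factors of ∂_2 are all 1, so H_1 ≅ Z^2.
  H_2: rank ker ∂_2 − rank ∂_3 = (18 − 17) − 0 = 1, and there is no ∂_3, so H_2 ≅ Z.

H_0 = Z,  H_1 = Z^2,  H_2 = Z.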